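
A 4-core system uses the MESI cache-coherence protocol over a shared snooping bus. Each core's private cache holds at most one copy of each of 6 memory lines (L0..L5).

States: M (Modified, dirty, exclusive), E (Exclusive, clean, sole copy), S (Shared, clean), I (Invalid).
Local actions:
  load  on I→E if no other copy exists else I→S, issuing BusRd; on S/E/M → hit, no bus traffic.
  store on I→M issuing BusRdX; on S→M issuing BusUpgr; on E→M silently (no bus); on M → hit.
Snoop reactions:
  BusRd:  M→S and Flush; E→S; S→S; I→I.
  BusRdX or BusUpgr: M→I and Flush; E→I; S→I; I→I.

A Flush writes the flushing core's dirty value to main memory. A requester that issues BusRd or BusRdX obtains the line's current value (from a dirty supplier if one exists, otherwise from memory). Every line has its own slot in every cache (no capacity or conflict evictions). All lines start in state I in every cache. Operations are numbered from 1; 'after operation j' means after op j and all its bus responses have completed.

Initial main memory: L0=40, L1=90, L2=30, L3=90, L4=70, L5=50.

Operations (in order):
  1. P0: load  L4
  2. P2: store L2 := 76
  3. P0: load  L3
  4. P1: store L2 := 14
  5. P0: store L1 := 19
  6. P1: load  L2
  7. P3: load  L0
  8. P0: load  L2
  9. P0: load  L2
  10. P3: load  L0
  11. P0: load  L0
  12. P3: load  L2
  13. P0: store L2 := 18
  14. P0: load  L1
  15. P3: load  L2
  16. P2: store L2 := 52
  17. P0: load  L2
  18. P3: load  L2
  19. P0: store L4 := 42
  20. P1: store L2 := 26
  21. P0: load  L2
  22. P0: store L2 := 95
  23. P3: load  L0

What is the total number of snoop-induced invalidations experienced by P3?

invalidations = 3

1. P0: load  L4  bus=[BusRd]  L4: P0=E P1=I P2=I P3=I  mem[L4]=70
2. P2: store L2 := 76  bus=[BusRdX]  L2: P0=I P1=I P2=M P3=I  mem[L2]=30
3. P0: load  L3  bus=[BusRd]  L3: P0=E P1=I P2=I P3=I  mem[L3]=90
4. P1: store L2 := 14  bus=[BusRdX,Flush]  L2: P0=I P1=M P2=I P3=I  mem[L2]=76
5. P0: store L1 := 19  bus=[BusRdX]  L1: P0=M P1=I P2=I P3=I  mem[L1]=90
6. P1: load  L2  bus=[-]  L2: P0=I P1=M P2=I P3=I  mem[L2]=76
7. P3: load  L0  bus=[BusRd]  L0: P0=I P1=I P2=I P3=E  mem[L0]=40
8. P0: load  L2  bus=[BusRd,Flush]  L2: P0=S P1=S P2=I P3=I  mem[L2]=14
9. P0: load  L2  bus=[-]  L2: P0=S P1=S P2=I P3=I  mem[L2]=14
10. P3: load  L0  bus=[-]  L0: P0=I P1=I P2=I P3=E  mem[L0]=40
11. P0: load  L0  bus=[BusRd]  L0: P0=S P1=I P2=I P3=S  mem[L0]=40
12. P3: load  L2  bus=[BusRd]  L2: P0=S P1=S P2=I P3=S  mem[L2]=14
13. P0: store L2 := 18  bus=[BusUpgr]  L2: P0=M P1=I P2=I P3=I  mem[L2]=14
14. P0: load  L1  bus=[-]  L1: P0=M P1=I P2=I P3=I  mem[L1]=90
15. P3: load  L2  bus=[BusRd,Flush]  L2: P0=S P1=I P2=I P3=S  mem[L2]=18
16. P2: store L2 := 52  bus=[BusRdX]  L2: P0=I P1=I P2=M P3=I  mem[L2]=18
17. P0: load  L2  bus=[BusRd,Flush]  L2: P0=S P1=I P2=S P3=I  mem[L2]=52
18. P3: load  L2  bus=[BusRd]  L2: P0=S P1=I P2=S P3=S  mem[L2]=52
19. P0: store L4 := 42  bus=[-]  L4: P0=M P1=I P2=I P3=I  mem[L4]=70
20. P1: store L2 := 26  bus=[BusRdX]  L2: P0=I P1=M P2=I P3=I  mem[L2]=52
21. P0: load  L2  bus=[BusRd,Flush]  L2: P0=S P1=S P2=I P3=I  mem[L2]=26
22. P0: store L2 := 95  bus=[BusUpgr]  L2: P0=M P1=I P2=I P3=I  mem[L2]=26
23. P3: load  L0  bus=[-]  L0: P0=S P1=I P2=I P3=S  mem[L0]=40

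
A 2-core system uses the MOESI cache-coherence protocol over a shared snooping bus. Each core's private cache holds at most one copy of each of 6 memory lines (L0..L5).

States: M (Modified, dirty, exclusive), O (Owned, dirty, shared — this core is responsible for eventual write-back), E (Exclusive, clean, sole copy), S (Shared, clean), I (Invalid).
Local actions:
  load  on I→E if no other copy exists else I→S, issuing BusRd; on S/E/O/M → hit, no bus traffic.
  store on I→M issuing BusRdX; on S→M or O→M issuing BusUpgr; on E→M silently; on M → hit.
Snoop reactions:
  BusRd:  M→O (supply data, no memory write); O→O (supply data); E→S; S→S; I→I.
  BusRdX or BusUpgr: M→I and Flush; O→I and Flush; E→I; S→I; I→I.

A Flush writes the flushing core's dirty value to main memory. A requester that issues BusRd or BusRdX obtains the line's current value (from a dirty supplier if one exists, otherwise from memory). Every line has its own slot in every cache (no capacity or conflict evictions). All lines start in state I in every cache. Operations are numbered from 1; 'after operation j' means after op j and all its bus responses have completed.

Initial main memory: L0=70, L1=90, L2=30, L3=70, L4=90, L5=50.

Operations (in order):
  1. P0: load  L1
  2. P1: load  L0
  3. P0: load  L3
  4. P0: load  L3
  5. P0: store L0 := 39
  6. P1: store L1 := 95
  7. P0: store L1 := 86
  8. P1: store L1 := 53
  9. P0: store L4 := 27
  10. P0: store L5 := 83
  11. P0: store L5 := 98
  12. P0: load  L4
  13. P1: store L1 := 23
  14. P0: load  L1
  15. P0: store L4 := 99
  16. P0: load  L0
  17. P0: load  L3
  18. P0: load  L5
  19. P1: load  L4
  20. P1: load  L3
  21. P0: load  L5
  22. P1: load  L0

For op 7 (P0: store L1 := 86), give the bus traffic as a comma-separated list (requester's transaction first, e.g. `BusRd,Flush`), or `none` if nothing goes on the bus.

bus = BusRdX,Flush

1. P0: load  L1  bus=[BusRd]  L1: P0=E P1=I  mem[L1]=90
2. P1: load  L0  bus=[BusRd]  L0: P0=I P1=E  mem[L0]=70
3. P0: load  L3  bus=[BusRd]  L3: P0=E P1=I  mem[L3]=70
4. P0: load  L3  bus=[-]  L3: P0=E P1=I  mem[L3]=70
5. P0: store L0 := 39  bus=[BusRdX]  L0: P0=M P1=I  mem[L0]=70
6. P1: store L1 := 95  bus=[BusRdX]  L1: P0=I P1=M  mem[L1]=90
7. P0: store L1 := 86  bus=[BusRdX,Flush]  L1: P0=M P1=I  mem[L1]=95
8. P1: store L1 := 53  bus=[BusRdX,Flush]  L1: P0=I P1=M  mem[L1]=86
9. P0: store L4 := 27  bus=[BusRdX]  L4: P0=M P1=I  mem[L4]=90
10. P0: store L5 := 83  bus=[BusRdX]  L5: P0=M P1=I  mem[L5]=50
11. P0: store L5 := 98  bus=[-]  L5: P0=M P1=I  mem[L5]=50
12. P0: load  L4  bus=[-]  L4: P0=M P1=I  mem[L4]=90
13. P1: store L1 := 23  bus=[-]  L1: P0=I P1=M  mem[L1]=86
14. P0: load  L1  bus=[BusRd]  L1: P0=S P1=O  mem[L1]=86
15. P0: store L4 := 99  bus=[-]  L4: P0=M P1=I  mem[L4]=90
16. P0: load  L0  bus=[-]  L0: P0=M P1=I  mem[L0]=70
17. P0: load  L3  bus=[-]  L3: P0=E P1=I  mem[L3]=70
18. P0: load  L5  bus=[-]  L5: P0=M P1=I  mem[L5]=50
19. P1: load  L4  bus=[BusRd]  L4: P0=O P1=S  mem[L4]=90
20. P1: load  L3  bus=[BusRd]  L3: P0=S P1=S  mem[L3]=70
21. P0: load  L5  bus=[-]  L5: P0=M P1=I  mem[L5]=50
22. P1: load  L0  bus=[BusRd]  L0: P0=O P1=S  mem[L0]=70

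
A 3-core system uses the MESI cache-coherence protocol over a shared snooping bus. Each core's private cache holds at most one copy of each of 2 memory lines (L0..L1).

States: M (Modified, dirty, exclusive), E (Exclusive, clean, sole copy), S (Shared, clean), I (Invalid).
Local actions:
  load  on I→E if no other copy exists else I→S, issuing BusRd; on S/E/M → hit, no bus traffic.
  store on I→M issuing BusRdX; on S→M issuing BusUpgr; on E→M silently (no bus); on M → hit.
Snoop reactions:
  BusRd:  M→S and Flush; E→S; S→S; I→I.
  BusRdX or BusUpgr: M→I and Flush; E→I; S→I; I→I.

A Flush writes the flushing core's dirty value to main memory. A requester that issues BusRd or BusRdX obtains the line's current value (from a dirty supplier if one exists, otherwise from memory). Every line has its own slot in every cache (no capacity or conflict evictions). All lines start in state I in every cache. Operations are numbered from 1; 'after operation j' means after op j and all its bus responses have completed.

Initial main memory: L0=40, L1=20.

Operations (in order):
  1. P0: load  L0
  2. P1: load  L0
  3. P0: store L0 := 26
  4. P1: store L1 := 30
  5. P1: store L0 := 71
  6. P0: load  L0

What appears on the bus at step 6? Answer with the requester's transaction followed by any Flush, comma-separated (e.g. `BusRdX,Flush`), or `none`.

bus = BusRd,Flush

[1] P0: load  L0 | P0:E(40), P1:I, P2:I | bus: BusRd
[2] P1: load  L0 | P0:S(40), P1:S(40), P2:I | bus: BusRd
[3] P0: store L0 := 26 | P0:M(26), P1:I, P2:I | bus: BusUpgr
[4] P1: store L1 := 30 | P0:I, P1:M(30), P2:I | bus: BusRdX
[5] P1: store L0 := 71 | P0:I, P1:M(71), P2:I | bus: BusRdX,Flush
[6] P0: load  L0 | P0:S(71), P1:S(71), P2:I | bus: BusRd,Flush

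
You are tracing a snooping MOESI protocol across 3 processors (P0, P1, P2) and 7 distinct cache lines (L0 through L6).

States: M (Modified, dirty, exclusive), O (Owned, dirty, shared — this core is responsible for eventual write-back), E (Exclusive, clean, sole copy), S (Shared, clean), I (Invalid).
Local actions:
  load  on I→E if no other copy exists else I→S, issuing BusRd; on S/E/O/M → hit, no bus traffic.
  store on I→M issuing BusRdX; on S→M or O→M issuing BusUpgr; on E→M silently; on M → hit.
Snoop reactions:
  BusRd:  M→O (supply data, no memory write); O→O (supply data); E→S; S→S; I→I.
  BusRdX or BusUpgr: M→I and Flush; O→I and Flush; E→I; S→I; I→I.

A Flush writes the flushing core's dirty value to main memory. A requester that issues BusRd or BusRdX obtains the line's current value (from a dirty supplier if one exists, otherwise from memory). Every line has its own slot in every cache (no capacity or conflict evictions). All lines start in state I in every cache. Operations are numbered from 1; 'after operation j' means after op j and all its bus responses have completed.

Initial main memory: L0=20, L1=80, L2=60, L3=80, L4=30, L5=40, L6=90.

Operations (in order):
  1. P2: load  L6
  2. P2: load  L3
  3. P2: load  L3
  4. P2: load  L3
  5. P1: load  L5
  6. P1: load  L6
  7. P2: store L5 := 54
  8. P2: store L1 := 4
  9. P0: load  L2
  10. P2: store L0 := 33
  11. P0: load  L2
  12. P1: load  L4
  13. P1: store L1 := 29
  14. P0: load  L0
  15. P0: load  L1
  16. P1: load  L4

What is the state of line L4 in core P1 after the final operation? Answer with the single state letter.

state = E

1. P2: load  L6  bus=[BusRd]  L6: P0=I P1=I P2=E  mem[L6]=90
2. P2: load  L3  bus=[BusRd]  L3: P0=I P1=I P2=E  mem[L3]=80
3. P2: load  L3  bus=[-]  L3: P0=I P1=I P2=E  mem[L3]=80
4. P2: load  L3  bus=[-]  L3: P0=I P1=I P2=E  mem[L3]=80
5. P1: load  L5  bus=[BusRd]  L5: P0=I P1=E P2=I  mem[L5]=40
6. P1: load  L6  bus=[BusRd]  L6: P0=I P1=S P2=S  mem[L6]=90
7. P2: store L5 := 54  bus=[BusRdX]  L5: P0=I P1=I P2=M  mem[L5]=40
8. P2: store L1 := 4  bus=[BusRdX]  L1: P0=I P1=I P2=M  mem[L1]=80
9. P0: load  L2  bus=[BusRd]  L2: P0=E P1=I P2=I  mem[L2]=60
10. P2: store L0 := 33  bus=[BusRdX]  L0: P0=I P1=I P2=M  mem[L0]=20
11. P0: load  L2  bus=[-]  L2: P0=E P1=I P2=I  mem[L2]=60
12. P1: load  L4  bus=[BusRd]  L4: P0=I P1=E P2=I  mem[L4]=30
13. P1: store L1 := 29  bus=[BusRdX,Flush]  L1: P0=I P1=M P2=I  mem[L1]=4
14. P0: load  L0  bus=[BusRd]  L0: P0=S P1=I P2=O  mem[L0]=20
15. P0: load  L1  bus=[BusRd]  L1: P0=S P1=O P2=I  mem[L1]=4
16. P1: load  L4  bus=[-]  L4: P0=I P1=E P2=I  mem[L4]=30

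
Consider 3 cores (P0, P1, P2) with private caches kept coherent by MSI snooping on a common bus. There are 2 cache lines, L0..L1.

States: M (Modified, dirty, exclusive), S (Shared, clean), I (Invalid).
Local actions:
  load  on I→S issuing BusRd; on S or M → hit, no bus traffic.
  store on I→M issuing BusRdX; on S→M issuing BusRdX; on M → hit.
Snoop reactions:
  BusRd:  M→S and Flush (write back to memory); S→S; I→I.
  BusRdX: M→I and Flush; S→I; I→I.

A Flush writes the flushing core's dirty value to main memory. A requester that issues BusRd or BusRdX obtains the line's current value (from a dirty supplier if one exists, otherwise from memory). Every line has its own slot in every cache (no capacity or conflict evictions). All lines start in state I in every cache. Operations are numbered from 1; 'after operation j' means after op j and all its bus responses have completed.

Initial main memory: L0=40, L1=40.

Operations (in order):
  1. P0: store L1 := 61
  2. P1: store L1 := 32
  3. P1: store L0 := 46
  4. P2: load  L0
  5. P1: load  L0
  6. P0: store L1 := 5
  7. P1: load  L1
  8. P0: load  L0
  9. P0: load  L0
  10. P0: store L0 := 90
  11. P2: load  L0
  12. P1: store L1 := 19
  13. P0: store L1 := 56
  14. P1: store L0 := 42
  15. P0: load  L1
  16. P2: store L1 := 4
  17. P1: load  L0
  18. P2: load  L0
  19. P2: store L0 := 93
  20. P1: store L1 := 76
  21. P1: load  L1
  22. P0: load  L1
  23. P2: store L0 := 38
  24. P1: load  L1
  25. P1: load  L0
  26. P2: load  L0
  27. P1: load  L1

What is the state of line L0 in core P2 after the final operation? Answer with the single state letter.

state = S

step 1: P0: store L1 := 61  ⟶  MII  (L1)  txn=BusRdX  M[L1]=40
step 2: P1: store L1 := 32  ⟶  IMI  (L1)  txn=BusRdX+Flush  M[L1]=61
step 3: P1: store L0 := 46  ⟶  IMI  (L0)  txn=BusRdX  M[L0]=40
step 4: P2: load  L0  ⟶  ISS  (L0)  txn=BusRd+Flush  M[L0]=46
step 5: P1: load  L0  ⟶  ISS  (L0)  txn=∅  M[L0]=46
step 6: P0: store L1 := 5  ⟶  MII  (L1)  txn=BusRdX+Flush  M[L1]=32
step 7: P1: load  L1  ⟶  SSI  (L1)  txn=BusRd+Flush  M[L1]=5
step 8: P0: load  L0  ⟶  SSS  (L0)  txn=BusRd  M[L0]=46
step 9: P0: load  L0  ⟶  SSS  (L0)  txn=∅  M[L0]=46
step 10: P0: store L0 := 90  ⟶  MII  (L0)  txn=BusRdX  M[L0]=46
step 11: P2: load  L0  ⟶  SIS  (L0)  txn=BusRd+Flush  M[L0]=90
step 12: P1: store L1 := 19  ⟶  IMI  (L1)  txn=BusRdX  M[L1]=5
step 13: P0: store L1 := 56  ⟶  MII  (L1)  txn=BusRdX+Flush  M[L1]=19
step 14: P1: store L0 := 42  ⟶  IMI  (L0)  txn=BusRdX  M[L0]=90
step 15: P0: load  L1  ⟶  MII  (L1)  txn=∅  M[L1]=19
step 16: P2: store L1 := 4  ⟶  IIM  (L1)  txn=BusRdX+Flush  M[L1]=56
step 17: P1: load  L0  ⟶  IMI  (L0)  txn=∅  M[L0]=90
step 18: P2: load  L0  ⟶  ISS  (L0)  txn=BusRd+Flush  M[L0]=42
step 19: P2: store L0 := 93  ⟶  IIM  (L0)  txn=BusRdX  M[L0]=42
step 20: P1: store L1 := 76  ⟶  IMI  (L1)  txn=BusRdX+Flush  M[L1]=4
step 21: P1: load  L1  ⟶  IMI  (L1)  txn=∅  M[L1]=4
step 22: P0: load  L1  ⟶  SSI  (L1)  txn=BusRd+Flush  M[L1]=76
step 23: P2: store L0 := 38  ⟶  IIM  (L0)  txn=∅  M[L0]=42
step 24: P1: load  L1  ⟶  SSI  (L1)  txn=∅  M[L1]=76
step 25: P1: load  L0  ⟶  ISS  (L0)  txn=BusRd+Flush  M[L0]=38
step 26: P2: load  L0  ⟶  ISS  (L0)  txn=∅  M[L0]=38
step 27: P1: load  L1  ⟶  SSI  (L1)  txn=∅  M[L1]=76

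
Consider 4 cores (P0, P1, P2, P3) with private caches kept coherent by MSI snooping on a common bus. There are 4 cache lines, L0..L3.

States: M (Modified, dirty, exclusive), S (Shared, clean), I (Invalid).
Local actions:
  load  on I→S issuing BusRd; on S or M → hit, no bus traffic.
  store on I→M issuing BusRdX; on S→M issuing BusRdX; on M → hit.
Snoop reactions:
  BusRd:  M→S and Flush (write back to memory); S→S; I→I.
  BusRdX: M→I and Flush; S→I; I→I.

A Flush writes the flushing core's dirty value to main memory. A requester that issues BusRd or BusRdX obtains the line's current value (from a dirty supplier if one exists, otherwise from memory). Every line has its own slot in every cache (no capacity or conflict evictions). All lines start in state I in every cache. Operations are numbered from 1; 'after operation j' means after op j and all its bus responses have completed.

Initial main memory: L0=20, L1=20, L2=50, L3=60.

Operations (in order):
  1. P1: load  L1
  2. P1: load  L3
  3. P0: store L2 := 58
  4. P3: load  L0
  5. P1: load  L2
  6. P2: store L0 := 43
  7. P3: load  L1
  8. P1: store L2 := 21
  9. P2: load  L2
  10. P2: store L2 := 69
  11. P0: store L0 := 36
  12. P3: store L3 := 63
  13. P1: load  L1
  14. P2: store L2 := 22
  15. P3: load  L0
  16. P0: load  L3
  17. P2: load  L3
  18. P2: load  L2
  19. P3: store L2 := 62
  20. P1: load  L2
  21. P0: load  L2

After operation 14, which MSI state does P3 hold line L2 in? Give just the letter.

1. P1: load  L1  bus=[BusRd]  L1: P0=I P1=S P2=I P3=I  mem[L1]=20
2. P1: load  L3  bus=[BusRd]  L3: P0=I P1=S P2=I P3=I  mem[L3]=60
3. P0: store L2 := 58  bus=[BusRdX]  L2: P0=M P1=I P2=I P3=I  mem[L2]=50
4. P3: load  L0  bus=[BusRd]  L0: P0=I P1=I P2=I P3=S  mem[L0]=20
5. P1: load  L2  bus=[BusRd,Flush]  L2: P0=S P1=S P2=I P3=I  mem[L2]=58
6. P2: store L0 := 43  bus=[BusRdX]  L0: P0=I P1=I P2=M P3=I  mem[L0]=20
7. P3: load  L1  bus=[BusRd]  L1: P0=I P1=S P2=I P3=S  mem[L1]=20
8. P1: store L2 := 21  bus=[BusRdX]  L2: P0=I P1=M P2=I P3=I  mem[L2]=58
9. P2: load  L2  bus=[BusRd,Flush]  L2: P0=I P1=S P2=S P3=I  mem[L2]=21
10. P2: store L2 := 69  bus=[BusRdX]  L2: P0=I P1=I P2=M P3=I  mem[L2]=21
11. P0: store L0 := 36  bus=[BusRdX,Flush]  L0: P0=M P1=I P2=I P3=I  mem[L0]=43
12. P3: store L3 := 63  bus=[BusRdX]  L3: P0=I P1=I P2=I P3=M  mem[L3]=60
13. P1: load  L1  bus=[-]  L1: P0=I P1=S P2=I P3=S  mem[L1]=20
14. P2: store L2 := 22  bus=[-]  L2: P0=I P1=I P2=M P3=I  mem[L2]=21
15. P3: load  L0  bus=[BusRd,Flush]  L0: P0=S P1=I P2=I P3=S  mem[L0]=36
16. P0: load  L3  bus=[BusRd,Flush]  L3: P0=S P1=I P2=I P3=S  mem[L3]=63
17. P2: load  L3  bus=[BusRd]  L3: P0=S P1=I P2=S P3=S  mem[L3]=63
18. P2: load  L2  bus=[-]  L2: P0=I P1=I P2=M P3=I  mem[L2]=21
19. P3: store L2 := 62  bus=[BusRdX,Flush]  L2: P0=I P1=I P2=I P3=M  mem[L2]=22
20. P1: load  L2  bus=[BusRd,Flush]  L2: P0=I P1=S P2=I P3=S  mem[L2]=62
21. P0: load  L2  bus=[BusRd]  L2: P0=S P1=S P2=I P3=S  mem[L2]=62

state = I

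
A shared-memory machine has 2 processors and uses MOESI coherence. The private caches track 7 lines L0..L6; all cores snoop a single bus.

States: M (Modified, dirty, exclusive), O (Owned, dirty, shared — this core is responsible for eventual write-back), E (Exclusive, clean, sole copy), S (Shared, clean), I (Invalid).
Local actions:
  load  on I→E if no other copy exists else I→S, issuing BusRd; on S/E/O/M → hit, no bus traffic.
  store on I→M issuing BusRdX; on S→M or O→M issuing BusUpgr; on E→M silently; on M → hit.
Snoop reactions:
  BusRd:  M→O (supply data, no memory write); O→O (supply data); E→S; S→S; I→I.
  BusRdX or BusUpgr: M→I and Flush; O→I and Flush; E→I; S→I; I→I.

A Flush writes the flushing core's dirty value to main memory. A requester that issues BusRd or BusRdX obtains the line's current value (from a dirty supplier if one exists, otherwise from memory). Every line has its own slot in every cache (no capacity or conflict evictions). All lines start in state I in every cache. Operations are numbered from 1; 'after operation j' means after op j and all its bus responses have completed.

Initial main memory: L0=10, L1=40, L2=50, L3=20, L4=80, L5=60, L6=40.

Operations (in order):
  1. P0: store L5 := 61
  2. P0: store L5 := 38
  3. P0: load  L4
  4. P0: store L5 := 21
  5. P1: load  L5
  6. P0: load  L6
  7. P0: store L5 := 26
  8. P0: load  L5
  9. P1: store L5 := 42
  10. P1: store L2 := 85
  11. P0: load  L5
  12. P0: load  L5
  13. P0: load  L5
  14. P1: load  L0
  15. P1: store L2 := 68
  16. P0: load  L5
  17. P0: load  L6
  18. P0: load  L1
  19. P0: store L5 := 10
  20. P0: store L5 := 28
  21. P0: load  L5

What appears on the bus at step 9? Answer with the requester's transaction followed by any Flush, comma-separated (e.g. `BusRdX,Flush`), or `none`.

bus = BusRdX,Flush

step 1: P0: store L5 := 61  ⟶  MI  (L5)  txn=BusRdX  M[L5]=60
step 2: P0: store L5 := 38  ⟶  MI  (L5)  txn=∅  M[L5]=60
step 3: P0: load  L4  ⟶  EI  (L4)  txn=BusRd  M[L4]=80
step 4: P0: store L5 := 21  ⟶  MI  (L5)  txn=∅  M[L5]=60
step 5: P1: load  L5  ⟶  OS  (L5)  txn=BusRd  M[L5]=60
step 6: P0: load  L6  ⟶  EI  (L6)  txn=BusRd  M[L6]=40
step 7: P0: store L5 := 26  ⟶  MI  (L5)  txn=BusUpgr  M[L5]=60
step 8: P0: load  L5  ⟶  MI  (L5)  txn=∅  M[L5]=60
step 9: P1: store L5 := 42  ⟶  IM  (L5)  txn=BusRdX+Flush  M[L5]=26
step 10: P1: store L2 := 85  ⟶  IM  (L2)  txn=BusRdX  M[L2]=50
step 11: P0: load  L5  ⟶  SO  (L5)  txn=BusRd  M[L5]=26
step 12: P0: load  L5  ⟶  SO  (L5)  txn=∅  M[L5]=26
step 13: P0: load  L5  ⟶  SO  (L5)  txn=∅  M[L5]=26
step 14: P1: load  L0  ⟶  IE  (L0)  txn=BusRd  M[L0]=10
step 15: P1: store L2 := 68  ⟶  IM  (L2)  txn=∅  M[L2]=50
step 16: P0: load  L5  ⟶  SO  (L5)  txn=∅  M[L5]=26
step 17: P0: load  L6  ⟶  EI  (L6)  txn=∅  M[L6]=40
step 18: P0: load  L1  ⟶  EI  (L1)  txn=BusRd  M[L1]=40
step 19: P0: store L5 := 10  ⟶  MI  (L5)  txn=BusUpgr+Flush  M[L5]=42
step 20: P0: store L5 := 28  ⟶  MI  (L5)  txn=∅  M[L5]=42
step 21: P0: load  L5  ⟶  MI  (L5)  txn=∅  M[L5]=42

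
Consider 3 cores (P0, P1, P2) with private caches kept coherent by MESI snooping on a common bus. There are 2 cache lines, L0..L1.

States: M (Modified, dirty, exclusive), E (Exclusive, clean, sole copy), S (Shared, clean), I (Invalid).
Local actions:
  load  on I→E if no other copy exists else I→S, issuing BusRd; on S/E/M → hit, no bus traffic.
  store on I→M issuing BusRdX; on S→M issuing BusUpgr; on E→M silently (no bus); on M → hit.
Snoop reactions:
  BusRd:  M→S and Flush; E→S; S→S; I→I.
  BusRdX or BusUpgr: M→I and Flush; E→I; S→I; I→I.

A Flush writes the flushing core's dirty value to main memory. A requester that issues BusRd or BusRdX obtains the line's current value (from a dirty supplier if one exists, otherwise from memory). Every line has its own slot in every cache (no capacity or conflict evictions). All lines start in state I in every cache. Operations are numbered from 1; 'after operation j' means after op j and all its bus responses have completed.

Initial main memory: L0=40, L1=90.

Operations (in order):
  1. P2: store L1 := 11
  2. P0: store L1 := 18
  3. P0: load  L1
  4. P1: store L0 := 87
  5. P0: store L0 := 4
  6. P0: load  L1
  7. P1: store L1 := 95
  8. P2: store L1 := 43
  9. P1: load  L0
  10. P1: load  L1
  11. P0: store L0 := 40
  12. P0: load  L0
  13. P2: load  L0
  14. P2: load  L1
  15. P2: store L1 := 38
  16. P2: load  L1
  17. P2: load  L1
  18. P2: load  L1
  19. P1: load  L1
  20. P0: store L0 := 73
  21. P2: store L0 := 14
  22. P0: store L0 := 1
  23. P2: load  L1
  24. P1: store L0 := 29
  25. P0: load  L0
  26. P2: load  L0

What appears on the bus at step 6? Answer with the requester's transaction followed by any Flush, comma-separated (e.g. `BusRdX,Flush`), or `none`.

step 1: P2: store L1 := 11  ⟶  IIM  (L1)  txn=BusRdX  M[L1]=90
step 2: P0: store L1 := 18  ⟶  MII  (L1)  txn=BusRdX+Flush  M[L1]=11
step 3: P0: load  L1  ⟶  MII  (L1)  txn=∅  M[L1]=11
step 4: P1: store L0 := 87  ⟶  IMI  (L0)  txn=BusRdX  M[L0]=40
step 5: P0: store L0 := 4  ⟶  MII  (L0)  txn=BusRdX+Flush  M[L0]=87
step 6: P0: load  L1  ⟶  MII  (L1)  txn=∅  M[L1]=11
step 7: P1: store L1 := 95  ⟶  IMI  (L1)  txn=BusRdX+Flush  M[L1]=18
step 8: P2: store L1 := 43  ⟶  IIM  (L1)  txn=BusRdX+Flush  M[L1]=95
step 9: P1: load  L0  ⟶  SSI  (L0)  txn=BusRd+Flush  M[L0]=4
step 10: P1: load  L1  ⟶  ISS  (L1)  txn=BusRd+Flush  M[L1]=43
step 11: P0: store L0 := 40  ⟶  MII  (L0)  txn=BusUpgr  M[L0]=4
step 12: P0: load  L0  ⟶  MII  (L0)  txn=∅  M[L0]=4
step 13: P2: load  L0  ⟶  SIS  (L0)  txn=BusRd+Flush  M[L0]=40
step 14: P2: load  L1  ⟶  ISS  (L1)  txn=∅  M[L1]=43
step 15: P2: store L1 := 38  ⟶  IIM  (L1)  txn=BusUpgr  M[L1]=43
step 16: P2: load  L1  ⟶  IIM  (L1)  txn=∅  M[L1]=43
step 17: P2: load  L1  ⟶  IIM  (L1)  txn=∅  M[L1]=43
step 18: P2: load  L1  ⟶  IIM  (L1)  txn=∅  M[L1]=43
step 19: P1: load  L1  ⟶  ISS  (L1)  txn=BusRd+Flush  M[L1]=38
step 20: P0: store L0 := 73  ⟶  MII  (L0)  txn=BusUpgr  M[L0]=40
step 21: P2: store L0 := 14  ⟶  IIM  (L0)  txn=BusRdX+Flush  M[L0]=73
step 22: P0: store L0 := 1  ⟶  MII  (L0)  txn=BusRdX+Flush  M[L0]=14
step 23: P2: load  L1  ⟶  ISS  (L1)  txn=∅  M[L1]=38
step 24: P1: store L0 := 29  ⟶  IMI  (L0)  txn=BusRdX+Flush  M[L0]=1
step 25: P0: load  L0  ⟶  SSI  (L0)  txn=BusRd+Flush  M[L0]=29
step 26: P2: load  L0  ⟶  SSS  (L0)  txn=BusRd  M[L0]=29

bus = none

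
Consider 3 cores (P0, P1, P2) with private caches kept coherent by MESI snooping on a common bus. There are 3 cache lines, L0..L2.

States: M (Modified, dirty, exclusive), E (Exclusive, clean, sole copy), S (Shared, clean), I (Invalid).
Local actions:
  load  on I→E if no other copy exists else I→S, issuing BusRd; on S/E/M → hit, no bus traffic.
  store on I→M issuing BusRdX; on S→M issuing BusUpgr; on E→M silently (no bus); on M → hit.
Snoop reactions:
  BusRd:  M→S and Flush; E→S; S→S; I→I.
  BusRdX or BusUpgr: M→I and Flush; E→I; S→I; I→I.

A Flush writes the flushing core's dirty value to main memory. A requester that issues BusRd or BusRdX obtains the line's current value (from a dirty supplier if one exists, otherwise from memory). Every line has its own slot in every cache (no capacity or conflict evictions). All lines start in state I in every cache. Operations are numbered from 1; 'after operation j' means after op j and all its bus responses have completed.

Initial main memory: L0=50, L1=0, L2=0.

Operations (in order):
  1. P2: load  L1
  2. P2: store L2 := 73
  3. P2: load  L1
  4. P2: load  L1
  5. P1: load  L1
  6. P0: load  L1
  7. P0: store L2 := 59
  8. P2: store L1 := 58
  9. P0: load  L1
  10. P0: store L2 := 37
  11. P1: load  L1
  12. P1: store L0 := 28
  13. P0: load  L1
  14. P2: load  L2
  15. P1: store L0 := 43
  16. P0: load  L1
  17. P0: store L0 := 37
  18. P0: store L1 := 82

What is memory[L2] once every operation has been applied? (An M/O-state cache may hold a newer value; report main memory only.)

  op1 P2: load  L1 → I/I/E on L1; bus BusRd; mem=0
  op2 P2: store L2 := 73 → I/I/M on L2; bus BusRdX; mem=0
  op3 P2: load  L1 → I/I/E on L1; bus (none); mem=0
  op4 P2: load  L1 → I/I/E on L1; bus (none); mem=0
  op5 P1: load  L1 → I/S/S on L1; bus BusRd; mem=0
  op6 P0: load  L1 → S/S/S on L1; bus BusRd; mem=0
  op7 P0: store L2 := 59 → M/I/I on L2; bus BusRdX Flush; mem=73
  op8 P2: store L1 := 58 → I/I/M on L1; bus BusUpgr; mem=0
  op9 P0: load  L1 → S/I/S on L1; bus BusRd Flush; mem=58
  op10 P0: store L2 := 37 → M/I/I on L2; bus (none); mem=73
  op11 P1: load  L1 → S/S/S on L1; bus BusRd; mem=58
  op12 P1: store L0 := 28 → I/M/I on L0; bus BusRdX; mem=50
  op13 P0: load  L1 → S/S/S on L1; bus (none); mem=58
  op14 P2: load  L2 → S/I/S on L2; bus BusRd Flush; mem=37
  op15 P1: store L0 := 43 → I/M/I on L0; bus (none); mem=50
  op16 P0: load  L1 → S/S/S on L1; bus (none); mem=58
  op17 P0: store L0 := 37 → M/I/I on L0; bus BusRdX Flush; mem=43
  op18 P0: store L1 := 82 → M/I/I on L1; bus BusUpgr; mem=58

memory[L2] = 37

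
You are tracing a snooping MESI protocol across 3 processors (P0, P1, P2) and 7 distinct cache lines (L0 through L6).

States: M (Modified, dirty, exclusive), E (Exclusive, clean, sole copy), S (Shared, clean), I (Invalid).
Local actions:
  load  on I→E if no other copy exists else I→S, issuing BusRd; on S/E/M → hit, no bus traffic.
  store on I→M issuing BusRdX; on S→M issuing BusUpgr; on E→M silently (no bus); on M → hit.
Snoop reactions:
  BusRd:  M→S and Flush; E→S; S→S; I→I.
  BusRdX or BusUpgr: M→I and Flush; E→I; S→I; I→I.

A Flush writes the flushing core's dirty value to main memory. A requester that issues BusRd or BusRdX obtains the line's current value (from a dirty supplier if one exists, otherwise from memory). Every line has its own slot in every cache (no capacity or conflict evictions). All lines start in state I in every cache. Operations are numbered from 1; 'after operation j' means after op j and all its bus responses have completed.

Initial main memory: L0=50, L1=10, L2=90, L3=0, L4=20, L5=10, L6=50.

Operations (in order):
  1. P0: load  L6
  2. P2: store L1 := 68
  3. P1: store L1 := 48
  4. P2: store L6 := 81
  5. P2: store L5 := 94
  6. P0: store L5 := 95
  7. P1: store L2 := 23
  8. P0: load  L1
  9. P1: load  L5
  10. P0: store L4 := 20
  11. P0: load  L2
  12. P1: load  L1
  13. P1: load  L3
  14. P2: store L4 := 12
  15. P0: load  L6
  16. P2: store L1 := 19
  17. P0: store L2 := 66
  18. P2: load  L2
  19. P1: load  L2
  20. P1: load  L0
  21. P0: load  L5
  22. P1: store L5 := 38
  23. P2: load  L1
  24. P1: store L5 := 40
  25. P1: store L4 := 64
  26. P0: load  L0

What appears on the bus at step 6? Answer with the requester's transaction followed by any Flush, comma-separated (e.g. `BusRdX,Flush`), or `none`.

step 1: P0: load  L6  ⟶  EII  (L6)  txn=BusRd  M[L6]=50
step 2: P2: store L1 := 68  ⟶  IIM  (L1)  txn=BusRdX  M[L1]=10
step 3: P1: store L1 := 48  ⟶  IMI  (L1)  txn=BusRdX+Flush  M[L1]=68
step 4: P2: store L6 := 81  ⟶  IIM  (L6)  txn=BusRdX  M[L6]=50
step 5: P2: store L5 := 94  ⟶  IIM  (L5)  txn=BusRdX  M[L5]=10
step 6: P0: store L5 := 95  ⟶  MII  (L5)  txn=BusRdX+Flush  M[L5]=94
step 7: P1: store L2 := 23  ⟶  IMI  (L2)  txn=BusRdX  M[L2]=90
step 8: P0: load  L1  ⟶  SSI  (L1)  txn=BusRd+Flush  M[L1]=48
step 9: P1: load  L5  ⟶  SSI  (L5)  txn=BusRd+Flush  M[L5]=95
step 10: P0: store L4 := 20  ⟶  MII  (L4)  txn=BusRdX  M[L4]=20
step 11: P0: load  L2  ⟶  SSI  (L2)  txn=BusRd+Flush  M[L2]=23
step 12: P1: load  L1  ⟶  SSI  (L1)  txn=∅  M[L1]=48
step 13: P1: load  L3  ⟶  IEI  (L3)  txn=BusRd  M[L3]=0
step 14: P2: store L4 := 12  ⟶  IIM  (L4)  txn=BusRdX+Flush  M[L4]=20
step 15: P0: load  L6  ⟶  SIS  (L6)  txn=BusRd+Flush  M[L6]=81
step 16: P2: store L1 := 19  ⟶  IIM  (L1)  txn=BusRdX  M[L1]=48
step 17: P0: store L2 := 66  ⟶  MII  (L2)  txn=BusUpgr  M[L2]=23
step 18: P2: load  L2  ⟶  SIS  (L2)  txn=BusRd+Flush  M[L2]=66
step 19: P1: load  L2  ⟶  SSS  (L2)  txn=BusRd  M[L2]=66
step 20: P1: load  L0  ⟶  IEI  (L0)  txn=BusRd  M[L0]=50
step 21: P0: load  L5  ⟶  SSI  (L5)  txn=∅  M[L5]=95
step 22: P1: store L5 := 38  ⟶  IMI  (L5)  txn=BusUpgr  M[L5]=95
step 23: P2: load  L1  ⟶  IIM  (L1)  txn=∅  M[L1]=48
step 24: P1: store L5 := 40  ⟶  IMI  (L5)  txn=∅  M[L5]=95
step 25: P1: store L4 := 64  ⟶  IMI  (L4)  txn=BusRdX+Flush  M[L4]=12
step 26: P0: load  L0  ⟶  SSI  (L0)  txn=BusRd  M[L0]=50

bus = BusRdX,Flush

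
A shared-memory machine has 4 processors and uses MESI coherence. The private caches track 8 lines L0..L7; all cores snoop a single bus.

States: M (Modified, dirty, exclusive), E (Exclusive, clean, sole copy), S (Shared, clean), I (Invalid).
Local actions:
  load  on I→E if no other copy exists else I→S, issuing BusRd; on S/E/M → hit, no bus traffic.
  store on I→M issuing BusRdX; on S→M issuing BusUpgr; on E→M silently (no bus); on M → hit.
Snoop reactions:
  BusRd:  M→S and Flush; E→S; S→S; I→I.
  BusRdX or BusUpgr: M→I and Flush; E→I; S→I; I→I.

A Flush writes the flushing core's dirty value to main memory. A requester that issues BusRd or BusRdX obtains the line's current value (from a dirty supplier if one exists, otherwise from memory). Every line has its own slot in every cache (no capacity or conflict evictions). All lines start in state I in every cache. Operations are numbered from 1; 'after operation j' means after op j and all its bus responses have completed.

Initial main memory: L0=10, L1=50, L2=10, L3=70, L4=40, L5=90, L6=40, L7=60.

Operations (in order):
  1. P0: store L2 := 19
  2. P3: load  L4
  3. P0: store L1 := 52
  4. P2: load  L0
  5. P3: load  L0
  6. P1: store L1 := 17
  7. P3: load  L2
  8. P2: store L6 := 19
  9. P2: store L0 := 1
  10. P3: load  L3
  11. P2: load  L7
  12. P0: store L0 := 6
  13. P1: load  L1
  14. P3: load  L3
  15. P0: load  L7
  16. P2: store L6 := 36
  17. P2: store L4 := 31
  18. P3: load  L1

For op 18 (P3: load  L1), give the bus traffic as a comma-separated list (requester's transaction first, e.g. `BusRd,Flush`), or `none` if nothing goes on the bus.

step 1: P0: store L2 := 19  ⟶  MIII  (L2)  txn=BusRdX  M[L2]=10
step 2: P3: load  L4  ⟶  IIIE  (L4)  txn=BusRd  M[L4]=40
step 3: P0: store L1 := 52  ⟶  MIII  (L1)  txn=BusRdX  M[L1]=50
step 4: P2: load  L0  ⟶  IIEI  (L0)  txn=BusRd  M[L0]=10
step 5: P3: load  L0  ⟶  IISS  (L0)  txn=BusRd  M[L0]=10
step 6: P1: store L1 := 17  ⟶  IMII  (L1)  txn=BusRdX+Flush  M[L1]=52
step 7: P3: load  L2  ⟶  SIIS  (L2)  txn=BusRd+Flush  M[L2]=19
step 8: P2: store L6 := 19  ⟶  IIMI  (L6)  txn=BusRdX  M[L6]=40
step 9: P2: store L0 := 1  ⟶  IIMI  (L0)  txn=BusUpgr  M[L0]=10
step 10: P3: load  L3  ⟶  IIIE  (L3)  txn=BusRd  M[L3]=70
step 11: P2: load  L7  ⟶  IIEI  (L7)  txn=BusRd  M[L7]=60
step 12: P0: store L0 := 6  ⟶  MIII  (L0)  txn=BusRdX+Flush  M[L0]=1
step 13: P1: load  L1  ⟶  IMII  (L1)  txn=∅  M[L1]=52
step 14: P3: load  L3  ⟶  IIIE  (L3)  txn=∅  M[L3]=70
step 15: P0: load  L7  ⟶  SISI  (L7)  txn=BusRd  M[L7]=60
step 16: P2: store L6 := 36  ⟶  IIMI  (L6)  txn=∅  M[L6]=40
step 17: P2: store L4 := 31  ⟶  IIMI  (L4)  txn=BusRdX  M[L4]=40
step 18: P3: load  L1  ⟶  ISIS  (L1)  txn=BusRd+Flush  M[L1]=17

bus = BusRd,Flush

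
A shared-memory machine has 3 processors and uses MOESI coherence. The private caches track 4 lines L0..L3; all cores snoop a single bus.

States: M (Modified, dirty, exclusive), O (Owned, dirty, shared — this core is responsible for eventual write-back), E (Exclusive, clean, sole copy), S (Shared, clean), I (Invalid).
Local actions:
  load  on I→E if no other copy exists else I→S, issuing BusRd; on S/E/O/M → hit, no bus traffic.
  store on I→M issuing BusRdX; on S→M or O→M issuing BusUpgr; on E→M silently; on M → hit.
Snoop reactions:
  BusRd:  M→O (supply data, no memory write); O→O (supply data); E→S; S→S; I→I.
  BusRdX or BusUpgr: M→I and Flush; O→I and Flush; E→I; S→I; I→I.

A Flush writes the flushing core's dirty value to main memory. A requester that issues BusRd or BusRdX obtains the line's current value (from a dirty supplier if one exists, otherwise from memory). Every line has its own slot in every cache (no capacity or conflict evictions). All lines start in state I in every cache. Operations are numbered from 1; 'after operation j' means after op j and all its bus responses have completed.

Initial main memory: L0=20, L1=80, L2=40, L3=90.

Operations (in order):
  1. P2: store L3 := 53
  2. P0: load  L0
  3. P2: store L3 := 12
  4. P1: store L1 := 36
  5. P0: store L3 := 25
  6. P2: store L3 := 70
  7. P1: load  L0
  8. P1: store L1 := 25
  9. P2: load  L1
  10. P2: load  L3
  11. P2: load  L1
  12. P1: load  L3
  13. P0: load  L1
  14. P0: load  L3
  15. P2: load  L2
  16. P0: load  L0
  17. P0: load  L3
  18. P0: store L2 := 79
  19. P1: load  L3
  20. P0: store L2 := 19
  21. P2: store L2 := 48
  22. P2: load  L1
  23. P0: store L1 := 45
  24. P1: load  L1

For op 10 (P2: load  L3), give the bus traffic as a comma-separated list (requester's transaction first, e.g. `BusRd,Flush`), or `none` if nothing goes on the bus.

[1] P2: store L3 := 53 | P0:I, P1:I, P2:M(53) | bus: BusRdX
[2] P0: load  L0 | P0:E(20), P1:I, P2:I | bus: BusRd
[3] P2: store L3 := 12 | P0:I, P1:I, P2:M(12) | bus: none
[4] P1: store L1 := 36 | P0:I, P1:M(36), P2:I | bus: BusRdX
[5] P0: store L3 := 25 | P0:M(25), P1:I, P2:I | bus: BusRdX,Flush
[6] P2: store L3 := 70 | P0:I, P1:I, P2:M(70) | bus: BusRdX,Flush
[7] P1: load  L0 | P0:S(20), P1:S(20), P2:I | bus: BusRd
[8] P1: store L1 := 25 | P0:I, P1:M(25), P2:I | bus: none
[9] P2: load  L1 | P0:I, P1:O(25), P2:S(25) | bus: BusRd
[10] P2: load  L3 | P0:I, P1:I, P2:M(70) | bus: none
[11] P2: load  L1 | P0:I, P1:O(25), P2:S(25) | bus: none
[12] P1: load  L3 | P0:I, P1:S(70), P2:O(70) | bus: BusRd
[13] P0: load  L1 | P0:S(25), P1:O(25), P2:S(25) | bus: BusRd
[14] P0: load  L3 | P0:S(70), P1:S(70), P2:O(70) | bus: BusRd
[15] P2: load  L2 | P0:I, P1:I, P2:E(40) | bus: BusRd
[16] P0: load  L0 | P0:S(20), P1:S(20), P2:I | bus: none
[17] P0: load  L3 | P0:S(70), P1:S(70), P2:O(70) | bus: none
[18] P0: store L2 := 79 | P0:M(79), P1:I, P2:I | bus: BusRdX
[19] P1: load  L3 | P0:S(70), P1:S(70), P2:O(70) | bus: none
[20] P0: store L2 := 19 | P0:M(19), P1:I, P2:I | bus: none
[21] P2: store L2 := 48 | P0:I, P1:I, P2:M(48) | bus: BusRdX,Flush
[22] P2: load  L1 | P0:S(25), P1:O(25), P2:S(25) | bus: none
[23] P0: store L1 := 45 | P0:M(45), P1:I, P2:I | bus: BusUpgr,Flush
[24] P1: load  L1 | P0:O(45), P1:S(45), P2:I | bus: BusRd

bus = none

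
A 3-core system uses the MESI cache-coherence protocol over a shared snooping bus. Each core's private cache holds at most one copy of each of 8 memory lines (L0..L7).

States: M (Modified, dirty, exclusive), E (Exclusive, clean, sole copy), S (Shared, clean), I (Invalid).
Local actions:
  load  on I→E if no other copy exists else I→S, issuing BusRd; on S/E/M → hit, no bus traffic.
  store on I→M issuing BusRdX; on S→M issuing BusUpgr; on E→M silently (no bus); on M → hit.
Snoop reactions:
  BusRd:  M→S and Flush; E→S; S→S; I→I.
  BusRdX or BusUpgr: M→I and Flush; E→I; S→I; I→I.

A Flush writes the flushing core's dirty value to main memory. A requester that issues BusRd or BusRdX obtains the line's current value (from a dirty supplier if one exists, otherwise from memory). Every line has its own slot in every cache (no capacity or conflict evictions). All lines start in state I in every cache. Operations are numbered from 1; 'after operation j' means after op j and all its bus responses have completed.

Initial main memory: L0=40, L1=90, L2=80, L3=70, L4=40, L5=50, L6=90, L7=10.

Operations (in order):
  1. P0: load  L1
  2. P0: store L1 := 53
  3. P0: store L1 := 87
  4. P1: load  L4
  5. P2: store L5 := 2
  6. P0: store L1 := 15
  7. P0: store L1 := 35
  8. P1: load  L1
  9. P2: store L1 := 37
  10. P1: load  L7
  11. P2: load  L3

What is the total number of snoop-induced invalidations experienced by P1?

step 1: P0: load  L1  ⟶  EII  (L1)  txn=BusRd  M[L1]=90
step 2: P0: store L1 := 53  ⟶  MII  (L1)  txn=∅  M[L1]=90
step 3: P0: store L1 := 87  ⟶  MII  (L1)  txn=∅  M[L1]=90
step 4: P1: load  L4  ⟶  IEI  (L4)  txn=BusRd  M[L4]=40
step 5: P2: store L5 := 2  ⟶  IIM  (L5)  txn=BusRdX  M[L5]=50
step 6: P0: store L1 := 15  ⟶  MII  (L1)  txn=∅  M[L1]=90
step 7: P0: store L1 := 35  ⟶  MII  (L1)  txn=∅  M[L1]=90
step 8: P1: load  L1  ⟶  SSI  (L1)  txn=BusRd+Flush  M[L1]=35
step 9: P2: store L1 := 37  ⟶  IIM  (L1)  txn=BusRdX  M[L1]=35
step 10: P1: load  L7  ⟶  IEI  (L7)  txn=BusRd  M[L7]=10
step 11: P2: load  L3  ⟶  IIE  (L3)  txn=BusRd  M[L3]=70

invalidations = 1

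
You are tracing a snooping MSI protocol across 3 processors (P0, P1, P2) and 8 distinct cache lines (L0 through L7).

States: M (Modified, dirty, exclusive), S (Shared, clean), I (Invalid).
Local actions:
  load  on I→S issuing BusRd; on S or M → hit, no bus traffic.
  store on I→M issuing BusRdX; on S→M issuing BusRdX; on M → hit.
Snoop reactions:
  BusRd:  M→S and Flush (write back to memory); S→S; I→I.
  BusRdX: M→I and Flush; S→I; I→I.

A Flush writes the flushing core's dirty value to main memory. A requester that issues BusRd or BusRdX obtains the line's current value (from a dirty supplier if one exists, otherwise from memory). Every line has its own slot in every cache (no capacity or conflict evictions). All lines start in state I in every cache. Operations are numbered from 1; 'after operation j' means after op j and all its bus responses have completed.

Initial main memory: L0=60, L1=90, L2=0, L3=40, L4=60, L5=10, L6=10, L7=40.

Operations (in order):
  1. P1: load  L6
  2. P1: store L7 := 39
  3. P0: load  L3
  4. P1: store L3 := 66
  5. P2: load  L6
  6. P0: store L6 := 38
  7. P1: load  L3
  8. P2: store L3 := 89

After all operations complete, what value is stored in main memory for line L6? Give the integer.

memory[L6] = 10

[1] P1: load  L6 | P0:I, P1:S(10), P2:I | bus: BusRd
[2] P1: store L7 := 39 | P0:I, P1:M(39), P2:I | bus: BusRdX
[3] P0: load  L3 | P0:S(40), P1:I, P2:I | bus: BusRd
[4] P1: store L3 := 66 | P0:I, P1:M(66), P2:I | bus: BusRdX
[5] P2: load  L6 | P0:I, P1:S(10), P2:S(10) | bus: BusRd
[6] P0: store L6 := 38 | P0:M(38), P1:I, P2:I | bus: BusRdX
[7] P1: load  L3 | P0:I, P1:M(66), P2:I | bus: none
[8] P2: store L3 := 89 | P0:I, P1:I, P2:M(89) | bus: BusRdX,Flush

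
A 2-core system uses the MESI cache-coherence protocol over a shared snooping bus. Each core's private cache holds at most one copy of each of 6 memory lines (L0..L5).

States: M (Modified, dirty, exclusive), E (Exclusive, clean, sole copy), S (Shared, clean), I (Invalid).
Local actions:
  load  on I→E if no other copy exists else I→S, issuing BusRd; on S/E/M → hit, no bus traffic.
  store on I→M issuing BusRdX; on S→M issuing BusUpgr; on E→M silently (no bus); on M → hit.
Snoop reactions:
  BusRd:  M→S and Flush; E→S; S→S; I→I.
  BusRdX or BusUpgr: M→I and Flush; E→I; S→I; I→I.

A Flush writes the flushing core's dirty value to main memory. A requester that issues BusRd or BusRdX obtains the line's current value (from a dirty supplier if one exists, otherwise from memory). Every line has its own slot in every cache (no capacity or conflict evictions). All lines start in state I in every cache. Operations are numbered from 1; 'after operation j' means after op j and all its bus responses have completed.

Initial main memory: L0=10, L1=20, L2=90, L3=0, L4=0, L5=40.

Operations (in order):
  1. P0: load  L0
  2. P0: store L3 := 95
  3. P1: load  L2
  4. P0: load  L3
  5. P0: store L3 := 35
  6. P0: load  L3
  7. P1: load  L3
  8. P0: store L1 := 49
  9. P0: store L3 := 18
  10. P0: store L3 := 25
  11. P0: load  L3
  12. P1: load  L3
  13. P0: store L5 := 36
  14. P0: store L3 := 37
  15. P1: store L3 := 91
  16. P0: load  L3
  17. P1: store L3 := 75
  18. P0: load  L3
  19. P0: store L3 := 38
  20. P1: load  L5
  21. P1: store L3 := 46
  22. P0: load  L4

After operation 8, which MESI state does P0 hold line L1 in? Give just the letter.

1. P0: load  L0  bus=[BusRd]  L0: P0=E P1=I  mem[L0]=10
2. P0: store L3 := 95  bus=[BusRdX]  L3: P0=M P1=I  mem[L3]=0
3. P1: load  L2  bus=[BusRd]  L2: P0=I P1=E  mem[L2]=90
4. P0: load  L3  bus=[-]  L3: P0=M P1=I  mem[L3]=0
5. P0: store L3 := 35  bus=[-]  L3: P0=M P1=I  mem[L3]=0
6. P0: load  L3  bus=[-]  L3: P0=M P1=I  mem[L3]=0
7. P1: load  L3  bus=[BusRd,Flush]  L3: P0=S P1=S  mem[L3]=35
8. P0: store L1 := 49  bus=[BusRdX]  L1: P0=M P1=I  mem[L1]=20
9. P0: store L3 := 18  bus=[BusUpgr]  L3: P0=M P1=I  mem[L3]=35
10. P0: store L3 := 25  bus=[-]  L3: P0=M P1=I  mem[L3]=35
11. P0: load  L3  bus=[-]  L3: P0=M P1=I  mem[L3]=35
12. P1: load  L3  bus=[BusRd,Flush]  L3: P0=S P1=S  mem[L3]=25
13. P0: store L5 := 36  bus=[BusRdX]  L5: P0=M P1=I  mem[L5]=40
14. P0: store L3 := 37  bus=[BusUpgr]  L3: P0=M P1=I  mem[L3]=25
15. P1: store L3 := 91  bus=[BusRdX,Flush]  L3: P0=I P1=M  mem[L3]=37
16. P0: load  L3  bus=[BusRd,Flush]  L3: P0=S P1=S  mem[L3]=91
17. P1: store L3 := 75  bus=[BusUpgr]  L3: P0=I P1=M  mem[L3]=91
18. P0: load  L3  bus=[BusRd,Flush]  L3: P0=S P1=S  mem[L3]=75
19. P0: store L3 := 38  bus=[BusUpgr]  L3: P0=M P1=I  mem[L3]=75
20. P1: load  L5  bus=[BusRd,Flush]  L5: P0=S P1=S  mem[L5]=36
21. P1: store L3 := 46  bus=[BusRdX,Flush]  L3: P0=I P1=M  mem[L3]=38
22. P0: load  L4  bus=[BusRd]  L4: P0=E P1=I  mem[L4]=0

state = M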